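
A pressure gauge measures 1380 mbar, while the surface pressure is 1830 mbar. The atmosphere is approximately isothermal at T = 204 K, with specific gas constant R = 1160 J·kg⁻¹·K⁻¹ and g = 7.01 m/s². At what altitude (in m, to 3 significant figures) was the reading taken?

Scale height: H = RT/g = 1160 × 204 / 7.01 = 33757 m.
Invert the barometric formula: z = H ln(P₀/P).
P₀/P = 1830/1380 = 1.3261; ln(1.3261) = 0.28224.
z = 33757 × 0.28224 = 9527.6 m.

z ≈ 9530 m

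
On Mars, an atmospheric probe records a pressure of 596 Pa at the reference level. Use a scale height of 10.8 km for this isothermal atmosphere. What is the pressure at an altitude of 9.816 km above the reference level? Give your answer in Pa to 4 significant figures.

P ≈ 240.2 Pa

Barometric formula: P = P₀ exp(−z/H).
z/H = 9816.0/10800 = 0.90889; exp(−0.90889) = 0.40297.
P = 596 × 0.40297 = 240.17 Pa.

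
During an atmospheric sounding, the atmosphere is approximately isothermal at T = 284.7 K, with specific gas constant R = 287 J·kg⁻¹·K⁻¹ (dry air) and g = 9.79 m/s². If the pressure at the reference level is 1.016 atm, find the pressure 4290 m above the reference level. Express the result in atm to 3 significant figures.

P ≈ 0.608 atm

Scale height: H = RT/g = 287 × 284.7 / 9.79 = 8346.2 m.
Barometric formula: P = P₀ exp(−z/H).
z/H = 4290.0/8346.2 = 0.51401; exp(−0.51401) = 0.59809.
P = 1.016 × 0.59809 = 0.60766 atm.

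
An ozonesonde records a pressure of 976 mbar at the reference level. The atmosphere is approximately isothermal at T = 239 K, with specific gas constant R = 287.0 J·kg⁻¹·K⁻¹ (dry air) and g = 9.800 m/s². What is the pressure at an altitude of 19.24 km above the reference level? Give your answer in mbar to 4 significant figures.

P ≈ 62.47 mbar

Scale height: H = RT/g = 287.0 × 239 / 9.800 = 6999.3 m.
Barometric formula: P = P₀ exp(−z/H).
z/H = 19240/6999.3 = 2.7488; exp(−2.7488) = 0.064005.
P = 976 × 0.064005 = 62.469 mbar.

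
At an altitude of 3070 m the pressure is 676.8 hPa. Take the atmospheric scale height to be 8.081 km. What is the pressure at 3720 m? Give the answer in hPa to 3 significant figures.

P ≈ 624 hPa

Between two levels, P₂ = P₁ exp(−Δz/H) with Δz = z₂ − z₁.
Δz = 3720.0 − 3070.0 = 650.00 m; Δz/H = 650.00/8081.0 = 0.080436.
P₂ = 676.8 × exp(−0.080436) = 676.8 × 0.92271 = 624.49 hPa.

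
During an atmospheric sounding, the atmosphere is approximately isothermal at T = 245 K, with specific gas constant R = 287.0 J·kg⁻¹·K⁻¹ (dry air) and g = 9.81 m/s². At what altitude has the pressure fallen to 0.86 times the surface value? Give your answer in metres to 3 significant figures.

Scale height: H = RT/g = 287.0 × 245 / 9.81 = 7167.7 m.
Set P/P₀ = exp(−z/H) = 0.86, so z = −H ln(0.86).
−ln(0.86) = 0.15082; z = 7167.7 × 0.15082 = 1081.0 m.

z ≈ 1080 m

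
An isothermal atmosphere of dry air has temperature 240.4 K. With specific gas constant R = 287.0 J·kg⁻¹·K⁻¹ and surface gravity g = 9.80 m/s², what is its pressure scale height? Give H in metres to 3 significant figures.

The scale height of an isothermal atmosphere is H = RT/g.
H = 287.0 × 240.4 / 9.80 = 68995/9.80 = 7040.3 m.

H ≈ 7040 m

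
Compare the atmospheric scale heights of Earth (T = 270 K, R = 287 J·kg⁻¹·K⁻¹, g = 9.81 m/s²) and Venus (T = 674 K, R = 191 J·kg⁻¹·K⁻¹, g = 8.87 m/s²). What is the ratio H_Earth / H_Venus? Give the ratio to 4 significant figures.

H_Earth/H_Venus ≈ 0.5443

H = RT/g for each body.
H_Earth = 287 × 270 / 9.81 = 7899.1 m.
H_Venus = 191 × 674 / 8.87 = 14513 m.
H_Earth/H_Venus = 7899.1/14513 = 0.54428.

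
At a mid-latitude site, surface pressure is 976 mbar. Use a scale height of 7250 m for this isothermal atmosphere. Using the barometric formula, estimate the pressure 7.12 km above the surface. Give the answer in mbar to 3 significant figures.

P ≈ 366 mbar

Barometric formula: P = P₀ exp(−z/H).
z/H = 7120.0/7250.0 = 0.98207; exp(−0.98207) = 0.37454.
P = 976 × 0.37454 = 365.55 mbar.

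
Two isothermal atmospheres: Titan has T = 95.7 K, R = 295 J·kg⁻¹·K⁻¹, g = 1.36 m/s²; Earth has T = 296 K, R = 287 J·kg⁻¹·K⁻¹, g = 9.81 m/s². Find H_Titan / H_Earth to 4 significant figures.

H = RT/g for each body.
H_Titan = 295 × 95.7 / 1.36 = 20758 m.
H_Earth = 287 × 296 / 9.81 = 8659.7 m.
H_Titan/H_Earth = 20758/8659.7 = 2.3971.

H_Titan/H_Earth ≈ 2.397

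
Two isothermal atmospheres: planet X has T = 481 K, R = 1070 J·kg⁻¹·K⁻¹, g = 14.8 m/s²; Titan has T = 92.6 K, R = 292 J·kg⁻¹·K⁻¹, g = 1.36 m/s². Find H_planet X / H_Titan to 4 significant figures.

H_planet X/H_Titan ≈ 1.749

H = RT/g for each body.
H_planet X = 1070 × 481 / 14.8 = 34775 m.
H_Titan = 292 × 92.6 / 1.36 = 19882 m.
H_planet X/H_Titan = 34775/19882 = 1.7491.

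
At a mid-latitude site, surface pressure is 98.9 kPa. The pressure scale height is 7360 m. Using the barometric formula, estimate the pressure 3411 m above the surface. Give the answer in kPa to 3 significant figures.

Barometric formula: P = P₀ exp(−z/H).
z/H = 3411.0/7360.0 = 0.46345; exp(−0.46345) = 0.62911.
P = 98.9 × 0.62911 = 62.219 kPa.

P ≈ 62.2 kPa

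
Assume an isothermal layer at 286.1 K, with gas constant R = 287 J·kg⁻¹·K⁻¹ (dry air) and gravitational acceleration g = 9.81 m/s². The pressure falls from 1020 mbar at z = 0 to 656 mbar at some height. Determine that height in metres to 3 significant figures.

Scale height: H = RT/g = 287 × 286.1 / 9.81 = 8370.1 m.
Invert the barometric formula: z = H ln(P₀/P).
P₀/P = 1020/656 = 1.5549; ln(1.5549) = 0.44141.
z = 8370.1 × 0.44141 = 3694.6 m.

z ≈ 3690 m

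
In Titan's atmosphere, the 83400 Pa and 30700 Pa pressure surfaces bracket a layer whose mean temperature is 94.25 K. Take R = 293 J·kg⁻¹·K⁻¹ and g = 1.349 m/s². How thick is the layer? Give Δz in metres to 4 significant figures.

Δz ≈ 20460 m

Hypsometric equation: Δz = (R T̄/g) ln(P₁/P₂).
R T̄/g = 293 × 94.25 / 1.349 = 20471 m.
ln(83400/30700) = ln(2.7166) = 0.99938.
Δz = 20471 × 0.99938 = 20458 m.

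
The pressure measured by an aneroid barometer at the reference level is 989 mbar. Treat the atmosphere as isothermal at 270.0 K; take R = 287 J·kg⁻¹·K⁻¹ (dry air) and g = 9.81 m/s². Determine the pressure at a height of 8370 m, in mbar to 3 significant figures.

P ≈ 343 mbar

Scale height: H = RT/g = 287 × 270.0 / 9.81 = 7899.1 m.
Barometric formula: P = P₀ exp(−z/H).
z/H = 8370.0/7899.1 = 1.0596; exp(−1.0596) = 0.34659.
P = 989 × 0.34659 = 342.78 mbar.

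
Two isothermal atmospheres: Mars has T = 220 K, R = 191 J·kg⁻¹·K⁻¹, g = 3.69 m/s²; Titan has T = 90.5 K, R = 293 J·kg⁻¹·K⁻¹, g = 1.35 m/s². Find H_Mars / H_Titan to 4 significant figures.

H_Mars/H_Titan ≈ 0.5798

H = RT/g for each body.
H_Mars = 191 × 220 / 3.69 = 11388 m.
H_Titan = 293 × 90.5 / 1.35 = 19642 m.
H_Mars/H_Titan = 11388/19642 = 0.57978.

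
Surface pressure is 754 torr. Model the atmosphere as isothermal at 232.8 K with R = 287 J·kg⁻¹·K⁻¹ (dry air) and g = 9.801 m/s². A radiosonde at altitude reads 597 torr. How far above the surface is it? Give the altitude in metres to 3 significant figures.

z ≈ 1590 m

Scale height: H = RT/g = 287 × 232.8 / 9.801 = 6817.0 m.
Invert the barometric formula: z = H ln(P₀/P).
P₀/P = 754/597 = 1.2630; ln(1.2630) = 0.23349.
z = 6817.0 × 0.23349 = 1591.7 m.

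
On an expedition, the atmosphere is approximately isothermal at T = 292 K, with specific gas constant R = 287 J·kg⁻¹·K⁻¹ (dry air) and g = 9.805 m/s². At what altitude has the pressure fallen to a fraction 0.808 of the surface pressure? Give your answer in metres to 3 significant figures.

Scale height: H = RT/g = 287 × 292 / 9.805 = 8547.1 m.
Set P/P₀ = exp(−z/H) = 0.808, so z = −H ln(0.808).
−ln(0.808) = 0.21319; z = 8547.1 × 0.21319 = 1822.2 m.

z ≈ 1820 m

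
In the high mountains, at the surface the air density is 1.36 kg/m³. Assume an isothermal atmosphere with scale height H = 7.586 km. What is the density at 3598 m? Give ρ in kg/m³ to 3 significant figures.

ρ ≈ 0.846 kg/m³

In an isothermal atmosphere, density decays like pressure: ρ = ρ₀ exp(−z/H).
z/H = 3598.0/7586.0 = 0.47429; exp(−0.47429) = 0.62233.
ρ = 1.36 × 0.62233 = 0.84637 kg/m³.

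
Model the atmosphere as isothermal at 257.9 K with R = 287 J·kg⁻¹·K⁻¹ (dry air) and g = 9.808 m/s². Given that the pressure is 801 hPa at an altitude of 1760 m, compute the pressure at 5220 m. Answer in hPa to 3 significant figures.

Scale height: H = RT/g = 287 × 257.9 / 9.808 = 7546.6 m.
Between two levels, P₂ = P₁ exp(−Δz/H) with Δz = z₂ − z₁.
Δz = 5220.0 − 1760.0 = 3460.0 m; Δz/H = 3460.0/7546.6 = 0.45848.
P₂ = 801 × exp(−0.45848) = 801 × 0.63224 = 506.42 hPa.

P ≈ 506 hPa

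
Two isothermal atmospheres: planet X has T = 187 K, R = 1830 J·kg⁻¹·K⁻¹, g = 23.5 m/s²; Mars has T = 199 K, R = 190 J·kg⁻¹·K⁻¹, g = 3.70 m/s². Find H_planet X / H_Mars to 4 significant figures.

H_planet X/H_Mars ≈ 1.425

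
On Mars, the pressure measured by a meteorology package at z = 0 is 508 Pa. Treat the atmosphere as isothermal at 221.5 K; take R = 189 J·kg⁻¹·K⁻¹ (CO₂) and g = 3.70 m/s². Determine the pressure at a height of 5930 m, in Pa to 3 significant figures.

Scale height: H = RT/g = 189 × 221.5 / 3.70 = 11314 m.
Barometric formula: P = P₀ exp(−z/H).
z/H = 5930.0/11314 = 0.52413; exp(−0.52413) = 0.59207.
P = 508 × 0.59207 = 300.77 Pa.

P ≈ 301 Pa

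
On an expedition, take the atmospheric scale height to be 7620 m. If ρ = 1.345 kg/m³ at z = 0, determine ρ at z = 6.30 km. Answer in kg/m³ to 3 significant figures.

In an isothermal atmosphere, density decays like pressure: ρ = ρ₀ exp(−z/H).
z/H = 6300.0/7620.0 = 0.82677; exp(−0.82677) = 0.43746.
ρ = 1.345 × 0.43746 = 0.58838 kg/m³.

ρ ≈ 0.588 kg/m³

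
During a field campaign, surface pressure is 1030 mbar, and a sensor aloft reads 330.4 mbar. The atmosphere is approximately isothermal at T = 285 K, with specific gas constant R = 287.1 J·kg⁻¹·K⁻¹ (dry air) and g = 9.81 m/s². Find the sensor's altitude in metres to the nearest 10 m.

z ≈ 9480 m

Scale height: H = RT/g = 287.1 × 285 / 9.81 = 8340.8 m.
Invert the barometric formula: z = H ln(P₀/P).
P₀/P = 1030/330.4 = 3.1174; ln(3.1174) = 1.1370.
z = 8340.8 × 1.1370 = 9483.5 m.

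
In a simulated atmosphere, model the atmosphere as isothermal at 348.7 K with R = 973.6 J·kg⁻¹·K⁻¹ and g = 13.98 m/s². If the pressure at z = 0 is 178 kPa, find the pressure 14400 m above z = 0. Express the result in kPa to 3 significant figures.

Scale height: H = RT/g = 973.6 × 348.7 / 13.98 = 24284 m.
Barometric formula: P = P₀ exp(−z/H).
z/H = 14400/24284 = 0.59298; exp(−0.59298) = 0.55268.
P = 178 × 0.55268 = 98.377 kPa.

P ≈ 98.4 kPa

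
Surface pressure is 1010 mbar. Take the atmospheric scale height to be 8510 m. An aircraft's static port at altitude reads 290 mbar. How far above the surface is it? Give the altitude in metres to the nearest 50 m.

z ≈ 10600 m

Invert the barometric formula: z = H ln(P₀/P).
P₀/P = 1010/290 = 3.4828; ln(3.4828) = 1.2478.
z = 8510.0 × 1.2478 = 10619 m.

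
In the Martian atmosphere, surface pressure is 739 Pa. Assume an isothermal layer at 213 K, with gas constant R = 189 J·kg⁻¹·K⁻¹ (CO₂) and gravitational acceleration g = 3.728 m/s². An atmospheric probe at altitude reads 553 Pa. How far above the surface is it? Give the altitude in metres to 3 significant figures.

z ≈ 3130 m

Scale height: H = RT/g = 189 × 213 / 3.728 = 10799 m.
Invert the barometric formula: z = H ln(P₀/P).
P₀/P = 739/553 = 1.3363; ln(1.3363) = 0.28990.
z = 10799 × 0.28990 = 3130.6 m.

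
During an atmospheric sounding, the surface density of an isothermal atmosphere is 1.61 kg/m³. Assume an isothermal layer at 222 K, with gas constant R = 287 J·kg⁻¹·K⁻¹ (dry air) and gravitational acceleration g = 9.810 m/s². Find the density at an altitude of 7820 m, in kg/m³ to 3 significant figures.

ρ ≈ 0.483 kg/m³

Scale height: H = RT/g = 287 × 222 / 9.810 = 6494.8 m.
In an isothermal atmosphere, density decays like pressure: ρ = ρ₀ exp(−z/H).
z/H = 7820.0/6494.8 = 1.2040; exp(−1.2040) = 0.29999.
ρ = 1.61 × 0.29999 = 0.48298 kg/m³.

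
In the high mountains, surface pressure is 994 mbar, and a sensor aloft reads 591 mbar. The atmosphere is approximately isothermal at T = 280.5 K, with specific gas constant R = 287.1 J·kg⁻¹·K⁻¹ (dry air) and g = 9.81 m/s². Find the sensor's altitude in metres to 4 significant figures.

Scale height: H = RT/g = 287.1 × 280.5 / 9.81 = 8209.1 m.
Invert the barometric formula: z = H ln(P₀/P).
P₀/P = 994/591 = 1.6819; ln(1.6819) = 0.51992.
z = 8209.1 × 0.51992 = 4268.1 m.

z ≈ 4268 m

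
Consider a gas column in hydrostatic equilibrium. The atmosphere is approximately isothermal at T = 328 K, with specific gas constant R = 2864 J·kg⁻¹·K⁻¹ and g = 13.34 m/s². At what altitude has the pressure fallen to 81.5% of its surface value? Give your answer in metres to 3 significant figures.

z ≈ 14400 m

Scale height: H = RT/g = 2864 × 328 / 13.34 = 70419 m.
Set P/P₀ = exp(−z/H) = 0.815, so z = −H ln(0.815).
−ln(0.815) = 0.20457; z = 70419 × 0.20457 = 14406 m.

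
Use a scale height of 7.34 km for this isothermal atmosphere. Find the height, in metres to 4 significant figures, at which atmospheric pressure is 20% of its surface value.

Set P/P₀ = exp(−z/H) = 0.2, so z = −H ln(0.2).
−ln(0.2) = 1.6094; z = 7340.0 × 1.6094 = 11813 m.

z ≈ 11810 m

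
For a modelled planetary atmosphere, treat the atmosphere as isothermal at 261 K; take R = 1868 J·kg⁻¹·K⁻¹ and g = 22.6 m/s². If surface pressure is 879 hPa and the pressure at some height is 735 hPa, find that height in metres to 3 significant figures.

z ≈ 3860 m

Scale height: H = RT/g = 1868 × 261 / 22.6 = 21573 m.
Invert the barometric formula: z = H ln(P₀/P).
P₀/P = 879/735 = 1.1959; ln(1.1959) = 0.17890.
z = 21573 × 0.17890 = 3859.4 m.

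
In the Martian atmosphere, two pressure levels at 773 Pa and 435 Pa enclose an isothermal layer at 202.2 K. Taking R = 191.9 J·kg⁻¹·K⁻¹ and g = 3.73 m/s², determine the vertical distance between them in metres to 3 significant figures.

Δz ≈ 5980 m

Hypsometric equation: Δz = (R T̄/g) ln(P₁/P₂).
R T̄/g = 191.9 × 202.2 / 3.73 = 10403 m.
ln(773/435) = ln(1.7770) = 0.57493.
Δz = 10403 × 0.57493 = 5981.0 m.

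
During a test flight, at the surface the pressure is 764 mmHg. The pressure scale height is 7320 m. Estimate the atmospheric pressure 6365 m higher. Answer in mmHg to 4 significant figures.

P ≈ 320.2 mmHg

Barometric formula: P = P₀ exp(−z/H).
z/H = 6365.0/7320.0 = 0.86954; exp(−0.86954) = 0.41914.
P = 764 × 0.41914 = 320.22 mmHg.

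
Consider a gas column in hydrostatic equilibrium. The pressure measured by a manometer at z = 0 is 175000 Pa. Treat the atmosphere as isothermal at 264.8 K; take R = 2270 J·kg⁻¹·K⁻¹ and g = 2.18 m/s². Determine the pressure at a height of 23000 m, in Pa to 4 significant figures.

Scale height: H = RT/g = 2270 × 264.8 / 2.18 = 275730 m.
Barometric formula: P = P₀ exp(−z/H).
z/H = 23000/275730 = 0.083415; exp(−0.083415) = 0.91997.
P = 175000 × 0.91997 = 160990 Pa.

P ≈ 161000 Pa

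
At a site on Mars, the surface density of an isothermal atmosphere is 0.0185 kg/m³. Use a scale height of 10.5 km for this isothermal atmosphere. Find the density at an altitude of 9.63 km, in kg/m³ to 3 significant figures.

ρ ≈ 0.00739 kg/m³

In an isothermal atmosphere, density decays like pressure: ρ = ρ₀ exp(−z/H).
z/H = 9630.0/10500 = 0.91714; exp(−0.91714) = 0.39966.
ρ = 0.0185 × 0.39966 = 0.0073937 kg/m³.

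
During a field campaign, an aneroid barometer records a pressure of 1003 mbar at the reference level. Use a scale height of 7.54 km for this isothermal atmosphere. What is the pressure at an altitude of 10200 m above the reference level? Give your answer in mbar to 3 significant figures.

Barometric formula: P = P₀ exp(−z/H).
z/H = 10200/7540.0 = 1.3528; exp(−1.3528) = 0.25852.
P = 1003 × 0.25852 = 259.30 mbar.

P ≈ 259 mbar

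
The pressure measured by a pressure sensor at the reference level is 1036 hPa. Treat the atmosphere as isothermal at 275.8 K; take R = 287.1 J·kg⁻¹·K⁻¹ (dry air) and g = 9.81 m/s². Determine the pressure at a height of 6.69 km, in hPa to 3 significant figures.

P ≈ 452 hPa

Scale height: H = RT/g = 287.1 × 275.8 / 9.81 = 8071.6 m.
Barometric formula: P = P₀ exp(−z/H).
z/H = 6690.0/8071.6 = 0.82883; exp(−0.82883) = 0.43656.
P = 1036 × 0.43656 = 452.28 hPa.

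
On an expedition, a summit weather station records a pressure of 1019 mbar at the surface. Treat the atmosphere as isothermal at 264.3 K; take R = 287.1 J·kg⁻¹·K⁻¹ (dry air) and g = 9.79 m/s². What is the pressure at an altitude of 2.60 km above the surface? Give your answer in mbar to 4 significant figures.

P ≈ 728.6 mbar

Scale height: H = RT/g = 287.1 × 264.3 / 9.79 = 7750.8 m.
Barometric formula: P = P₀ exp(−z/H).
z/H = 2600.0/7750.8 = 0.33545; exp(−0.33545) = 0.71502.
P = 1019 × 0.71502 = 728.61 mbar.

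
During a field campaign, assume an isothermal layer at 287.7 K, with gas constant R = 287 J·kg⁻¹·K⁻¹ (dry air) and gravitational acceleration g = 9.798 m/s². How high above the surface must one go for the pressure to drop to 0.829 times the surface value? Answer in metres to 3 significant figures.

Scale height: H = RT/g = 287 × 287.7 / 9.798 = 8427.2 m.
Set P/P₀ = exp(−z/H) = 0.829, so z = −H ln(0.829).
−ln(0.829) = 0.18754; z = 8427.2 × 0.18754 = 1580.4 m.

z ≈ 1580 m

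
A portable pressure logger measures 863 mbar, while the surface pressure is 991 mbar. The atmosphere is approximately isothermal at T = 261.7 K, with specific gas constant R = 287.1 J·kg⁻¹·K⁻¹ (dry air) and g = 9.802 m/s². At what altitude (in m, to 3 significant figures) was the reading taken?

Scale height: H = RT/g = 287.1 × 261.7 / 9.802 = 7665.2 m.
Invert the barometric formula: z = H ln(P₀/P).
P₀/P = 991/863 = 1.1483; ln(1.1483) = 0.13828.
z = 7665.2 × 0.13828 = 1059.9 m.

z ≈ 1060 m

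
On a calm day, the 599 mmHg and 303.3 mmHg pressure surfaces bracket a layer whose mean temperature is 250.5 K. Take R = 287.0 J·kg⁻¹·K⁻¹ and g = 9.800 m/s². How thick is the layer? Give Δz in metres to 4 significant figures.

Hypsometric equation: Δz = (R T̄/g) ln(P₁/P₂).
R T̄/g = 287.0 × 250.5 / 9.800 = 7336.1 m.
ln(599/303.3) = ln(1.9749) = 0.68052.
Δz = 7336.1 × 0.68052 = 4992.4 m.

Δz ≈ 4992 m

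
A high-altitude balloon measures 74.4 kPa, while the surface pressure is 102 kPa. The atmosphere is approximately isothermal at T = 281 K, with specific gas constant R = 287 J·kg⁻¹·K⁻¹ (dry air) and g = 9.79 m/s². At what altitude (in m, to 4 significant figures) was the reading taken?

Scale height: H = RT/g = 287 × 281 / 9.79 = 8237.7 m.
Invert the barometric formula: z = H ln(P₀/P).
P₀/P = 102/74.4 = 1.3710; ln(1.3710) = 0.31554.
z = 8237.7 × 0.31554 = 2599.3 m.

z ≈ 2599 m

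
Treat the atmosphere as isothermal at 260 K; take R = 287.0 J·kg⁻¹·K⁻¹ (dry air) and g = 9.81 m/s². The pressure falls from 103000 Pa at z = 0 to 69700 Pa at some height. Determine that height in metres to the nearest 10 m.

z ≈ 2970 m

Scale height: H = RT/g = 287.0 × 260 / 9.81 = 7606.5 m.
Invert the barometric formula: z = H ln(P₀/P).
P₀/P = 103000/69700 = 1.4778; ln(1.4778) = 0.39055.
z = 7606.5 × 0.39055 = 2970.7 m.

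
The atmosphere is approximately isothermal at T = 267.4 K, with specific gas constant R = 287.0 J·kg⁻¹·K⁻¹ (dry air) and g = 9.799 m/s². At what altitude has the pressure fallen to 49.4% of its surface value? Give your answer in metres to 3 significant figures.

Scale height: H = RT/g = 287.0 × 267.4 / 9.799 = 7831.8 m.
Set P/P₀ = exp(−z/H) = 0.494, so z = −H ln(0.494).
−ln(0.494) = 0.70522; z = 7831.8 × 0.70522 = 5523.1 m.

z ≈ 5520 m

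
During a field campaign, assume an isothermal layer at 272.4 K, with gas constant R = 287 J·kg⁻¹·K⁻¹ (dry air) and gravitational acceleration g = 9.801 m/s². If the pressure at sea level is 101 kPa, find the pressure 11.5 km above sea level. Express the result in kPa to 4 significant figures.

Scale height: H = RT/g = 287 × 272.4 / 9.801 = 7976.6 m.
Barometric formula: P = P₀ exp(−z/H).
z/H = 11500/7976.6 = 1.4417; exp(−1.4417) = 0.23653.
P = 101 × 0.23653 = 23.890 kPa.

P ≈ 23.89 kPa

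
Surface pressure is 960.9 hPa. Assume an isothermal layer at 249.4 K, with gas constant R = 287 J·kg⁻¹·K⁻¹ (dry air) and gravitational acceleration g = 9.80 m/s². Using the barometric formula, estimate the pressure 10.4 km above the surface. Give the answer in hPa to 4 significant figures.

Scale height: H = RT/g = 287 × 249.4 / 9.80 = 7303.9 m.
Barometric formula: P = P₀ exp(−z/H).
z/H = 10400/7303.9 = 1.4239; exp(−1.4239) = 0.24077.
P = 960.9 × 0.24077 = 231.36 hPa.

P ≈ 231.4 hPa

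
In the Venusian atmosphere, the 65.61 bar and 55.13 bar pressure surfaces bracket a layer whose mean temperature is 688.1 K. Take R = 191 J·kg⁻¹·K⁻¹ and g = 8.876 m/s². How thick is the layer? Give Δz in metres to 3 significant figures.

Δz ≈ 2580 m

Hypsometric equation: Δz = (R T̄/g) ln(P₁/P₂).
R T̄/g = 191 × 688.1 / 8.876 = 14807 m.
ln(65.61/55.13) = ln(1.1901) = 0.17404.
Δz = 14807 × 0.17404 = 2577.0 m.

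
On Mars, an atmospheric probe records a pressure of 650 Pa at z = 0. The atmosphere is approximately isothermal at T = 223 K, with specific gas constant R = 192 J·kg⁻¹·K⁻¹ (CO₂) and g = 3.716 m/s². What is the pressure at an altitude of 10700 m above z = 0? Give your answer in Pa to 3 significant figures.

Scale height: H = RT/g = 192 × 223 / 3.716 = 11522 m.
Barometric formula: P = P₀ exp(−z/H).
z/H = 10700/11522 = 0.92866; exp(−0.92866) = 0.39508.
P = 650 × 0.39508 = 256.80 Pa.

P ≈ 257 Pa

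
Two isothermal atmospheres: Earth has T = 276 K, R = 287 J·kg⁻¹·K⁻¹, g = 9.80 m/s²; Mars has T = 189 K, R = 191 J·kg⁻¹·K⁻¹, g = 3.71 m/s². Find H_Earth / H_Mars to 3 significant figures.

H_Earth/H_Mars ≈ 0.831

H = RT/g for each body.
H_Earth = 287 × 276 / 9.80 = 8082.9 m.
H_Mars = 191 × 189 / 3.71 = 9730.2 m.
H_Earth/H_Mars = 8082.9/9730.2 = 0.83070.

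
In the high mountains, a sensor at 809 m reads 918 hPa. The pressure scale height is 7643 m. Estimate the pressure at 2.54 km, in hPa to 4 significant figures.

Between two levels, P₂ = P₁ exp(−Δz/H) with Δz = z₂ − z₁.
Δz = 2540.0 − 809.00 = 1731.0 m; Δz/H = 1731.0/7643.0 = 0.22648.
P₂ = 918 × exp(−0.22648) = 918 × 0.79734 = 731.96 hPa.

P ≈ 732.0 hPa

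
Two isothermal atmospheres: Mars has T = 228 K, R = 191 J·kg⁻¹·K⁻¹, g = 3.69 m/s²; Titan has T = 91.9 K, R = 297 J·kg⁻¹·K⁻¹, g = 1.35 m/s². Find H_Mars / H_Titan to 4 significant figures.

H = RT/g for each body.
H_Mars = 191 × 228 / 3.69 = 11802 m.
H_Titan = 297 × 91.9 / 1.35 = 20218 m.
H_Mars/H_Titan = 11802/20218 = 0.58374.

H_Mars/H_Titan ≈ 0.5837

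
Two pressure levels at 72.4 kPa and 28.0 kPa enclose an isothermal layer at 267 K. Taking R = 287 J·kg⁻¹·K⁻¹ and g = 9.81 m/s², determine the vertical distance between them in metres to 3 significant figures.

Hypsometric equation: Δz = (R T̄/g) ln(P₁/P₂).
R T̄/g = 287 × 267 / 9.81 = 7811.3 m.
ln(72.4/28.0) = ln(2.5857) = 0.95000.
Δz = 7811.3 × 0.95000 = 7420.7 m.

Δz ≈ 7420 m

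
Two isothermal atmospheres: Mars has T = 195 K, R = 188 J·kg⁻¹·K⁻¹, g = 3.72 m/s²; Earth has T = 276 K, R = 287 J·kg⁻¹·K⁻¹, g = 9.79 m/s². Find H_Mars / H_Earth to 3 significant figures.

H_Mars/H_Earth ≈ 1.22

H = RT/g for each body.
H_Mars = 188 × 195 / 3.72 = 9854.8 m.
H_Earth = 287 × 276 / 9.79 = 8091.1 m.
H_Mars/H_Earth = 9854.8/8091.1 = 1.2180.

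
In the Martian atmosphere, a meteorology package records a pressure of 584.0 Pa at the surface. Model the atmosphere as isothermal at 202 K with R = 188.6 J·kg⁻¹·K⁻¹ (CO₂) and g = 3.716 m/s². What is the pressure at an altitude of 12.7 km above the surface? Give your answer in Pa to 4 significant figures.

Scale height: H = RT/g = 188.6 × 202 / 3.716 = 10252 m.
Barometric formula: P = P₀ exp(−z/H).
z/H = 12700/10252 = 1.2388; exp(−1.2388) = 0.28973.
P = 584.0 × 0.28973 = 169.20 Pa.

P ≈ 169.2 Pa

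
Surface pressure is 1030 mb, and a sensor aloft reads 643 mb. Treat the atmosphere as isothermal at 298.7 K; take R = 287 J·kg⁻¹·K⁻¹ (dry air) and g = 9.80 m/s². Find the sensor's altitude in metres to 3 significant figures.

z ≈ 4120 m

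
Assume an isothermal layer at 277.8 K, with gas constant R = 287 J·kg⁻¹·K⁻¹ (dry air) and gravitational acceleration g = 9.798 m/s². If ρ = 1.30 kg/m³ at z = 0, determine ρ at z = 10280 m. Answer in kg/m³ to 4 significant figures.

ρ ≈ 0.3675 kg/m³

Scale height: H = RT/g = 287 × 277.8 / 9.798 = 8137.2 m.
In an isothermal atmosphere, density decays like pressure: ρ = ρ₀ exp(−z/H).
z/H = 10280/8137.2 = 1.2633; exp(−1.2633) = 0.28272.
ρ = 1.30 × 0.28272 = 0.36754 kg/m³.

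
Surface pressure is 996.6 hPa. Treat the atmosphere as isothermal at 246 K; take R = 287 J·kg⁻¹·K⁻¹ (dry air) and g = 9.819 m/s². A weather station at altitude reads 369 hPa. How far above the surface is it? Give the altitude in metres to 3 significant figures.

Scale height: H = RT/g = 287 × 246 / 9.819 = 7190.3 m.
Invert the barometric formula: z = H ln(P₀/P).
P₀/P = 996.6/369 = 2.7008; ln(2.7008) = 0.99355.
z = 7190.3 × 0.99355 = 7143.9 m.

z ≈ 7140 m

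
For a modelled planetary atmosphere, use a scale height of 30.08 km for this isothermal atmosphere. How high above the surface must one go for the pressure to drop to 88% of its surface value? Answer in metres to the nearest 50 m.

z ≈ 3850 m

Set P/P₀ = exp(−z/H) = 0.88, so z = −H ln(0.88).
−ln(0.88) = 0.12783; z = 30080 × 0.12783 = 3845.1 m.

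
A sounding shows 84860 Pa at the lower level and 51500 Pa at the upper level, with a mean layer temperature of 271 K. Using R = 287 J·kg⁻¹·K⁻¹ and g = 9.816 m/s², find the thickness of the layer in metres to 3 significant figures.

Δz ≈ 3960 m

Hypsometric equation: Δz = (R T̄/g) ln(P₁/P₂).
R T̄/g = 287 × 271 / 9.816 = 7923.5 m.
ln(84860/51500) = ln(1.6478) = 0.49944.
Δz = 7923.5 × 0.49944 = 3957.3 m.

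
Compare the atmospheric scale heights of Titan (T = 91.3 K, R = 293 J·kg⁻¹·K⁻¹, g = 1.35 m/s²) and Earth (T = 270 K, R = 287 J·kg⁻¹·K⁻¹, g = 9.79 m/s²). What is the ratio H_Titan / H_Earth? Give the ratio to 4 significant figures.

H_Titan/H_Earth ≈ 2.503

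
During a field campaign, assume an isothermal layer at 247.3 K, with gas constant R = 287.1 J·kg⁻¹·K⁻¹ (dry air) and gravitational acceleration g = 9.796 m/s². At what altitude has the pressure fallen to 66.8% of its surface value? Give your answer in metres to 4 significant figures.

Scale height: H = RT/g = 287.1 × 247.3 / 9.796 = 7247.8 m.
Set P/P₀ = exp(−z/H) = 0.668, so z = −H ln(0.668).
−ln(0.668) = 0.40347; z = 7247.8 × 0.40347 = 2924.3 m.

z ≈ 2924 m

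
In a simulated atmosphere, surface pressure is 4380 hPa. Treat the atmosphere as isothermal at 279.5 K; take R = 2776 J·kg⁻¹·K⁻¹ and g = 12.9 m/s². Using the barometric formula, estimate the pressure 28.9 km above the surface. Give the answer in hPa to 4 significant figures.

Scale height: H = RT/g = 2776 × 279.5 / 12.9 = 60147 m.
Barometric formula: P = P₀ exp(−z/H).
z/H = 28900/60147 = 0.48049; exp(−0.48049) = 0.61848.
P = 4380 × 0.61848 = 2708.9 hPa.

P ≈ 2709 hPa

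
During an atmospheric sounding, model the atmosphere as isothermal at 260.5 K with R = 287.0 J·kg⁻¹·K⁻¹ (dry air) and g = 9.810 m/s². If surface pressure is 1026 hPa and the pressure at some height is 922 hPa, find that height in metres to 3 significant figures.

Scale height: H = RT/g = 287.0 × 260.5 / 9.810 = 7621.2 m.
Invert the barometric formula: z = H ln(P₀/P).
P₀/P = 1026/922 = 1.1128; ln(1.1128) = 0.10688.
z = 7621.2 × 0.10688 = 814.55 m.

z ≈ 815 m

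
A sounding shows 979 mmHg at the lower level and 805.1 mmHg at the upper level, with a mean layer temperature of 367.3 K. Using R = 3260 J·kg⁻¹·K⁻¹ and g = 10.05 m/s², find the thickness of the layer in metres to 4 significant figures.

Δz ≈ 23300 m

Hypsometric equation: Δz = (R T̄/g) ln(P₁/P₂).
R T̄/g = 3260 × 367.3 / 10.05 = 119140 m.
ln(979/805.1) = ln(1.2160) = 0.19557.
Δz = 119140 × 0.19557 = 23300 m.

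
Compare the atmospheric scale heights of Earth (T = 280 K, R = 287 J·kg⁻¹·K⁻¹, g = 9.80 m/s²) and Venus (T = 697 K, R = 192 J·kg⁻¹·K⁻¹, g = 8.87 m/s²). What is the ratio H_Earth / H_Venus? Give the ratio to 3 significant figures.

H_Earth/H_Venus ≈ 0.544

H = RT/g for each body.
H_Earth = 287 × 280 / 9.80 = 8200.0 m.
H_Venus = 192 × 697 / 8.87 = 15087 m.
H_Earth/H_Venus = 8200.0/15087 = 0.54351.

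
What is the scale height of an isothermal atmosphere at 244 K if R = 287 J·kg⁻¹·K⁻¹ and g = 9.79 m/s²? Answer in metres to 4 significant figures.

H ≈ 7153 m

The scale height of an isothermal atmosphere is H = RT/g.
H = 287 × 244 / 9.79 = 70028/9.79 = 7153.0 m.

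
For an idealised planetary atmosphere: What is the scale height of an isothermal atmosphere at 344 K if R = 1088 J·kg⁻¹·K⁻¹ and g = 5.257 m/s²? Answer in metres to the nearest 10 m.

H ≈ 71190 m

The scale height of an isothermal atmosphere is H = RT/g.
H = 1088 × 344 / 5.257 = 374270/5.257 = 71195 m.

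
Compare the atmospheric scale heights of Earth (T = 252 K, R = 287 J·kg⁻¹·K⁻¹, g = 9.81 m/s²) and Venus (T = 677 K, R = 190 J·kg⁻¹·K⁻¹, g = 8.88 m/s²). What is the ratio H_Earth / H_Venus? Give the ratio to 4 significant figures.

H_Earth/H_Venus ≈ 0.5090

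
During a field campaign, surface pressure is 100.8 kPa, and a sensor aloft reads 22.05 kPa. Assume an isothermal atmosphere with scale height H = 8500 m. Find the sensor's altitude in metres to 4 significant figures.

Invert the barometric formula: z = H ln(P₀/P).
P₀/P = 100.8/22.05 = 4.5714; ln(4.5714) = 1.5198.
z = 8500.0 × 1.5198 = 12918 m.

z ≈ 12920 m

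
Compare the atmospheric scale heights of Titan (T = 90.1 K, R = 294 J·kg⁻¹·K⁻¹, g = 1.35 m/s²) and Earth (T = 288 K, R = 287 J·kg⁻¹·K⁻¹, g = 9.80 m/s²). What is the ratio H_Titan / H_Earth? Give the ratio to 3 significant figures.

H_Titan/H_Earth ≈ 2.33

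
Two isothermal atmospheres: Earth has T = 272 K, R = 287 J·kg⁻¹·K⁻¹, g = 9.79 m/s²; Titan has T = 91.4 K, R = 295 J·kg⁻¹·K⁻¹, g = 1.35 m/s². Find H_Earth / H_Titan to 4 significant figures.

H_Earth/H_Titan ≈ 0.3992

H = RT/g for each body.
H_Earth = 287 × 272 / 9.79 = 7973.9 m.
H_Titan = 295 × 91.4 / 1.35 = 19973 m.
H_Earth/H_Titan = 7973.9/19973 = 0.39923.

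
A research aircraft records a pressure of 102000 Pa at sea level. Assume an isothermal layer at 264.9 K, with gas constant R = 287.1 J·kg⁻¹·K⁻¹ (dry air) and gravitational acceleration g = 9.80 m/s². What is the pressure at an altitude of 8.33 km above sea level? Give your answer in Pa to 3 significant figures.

P ≈ 34900 Pa

Scale height: H = RT/g = 287.1 × 264.9 / 9.80 = 7760.5 m.
Barometric formula: P = P₀ exp(−z/H).
z/H = 8330.0/7760.5 = 1.0734; exp(−1.0734) = 0.34184.
P = 102000 × 0.34184 = 34868 Pa.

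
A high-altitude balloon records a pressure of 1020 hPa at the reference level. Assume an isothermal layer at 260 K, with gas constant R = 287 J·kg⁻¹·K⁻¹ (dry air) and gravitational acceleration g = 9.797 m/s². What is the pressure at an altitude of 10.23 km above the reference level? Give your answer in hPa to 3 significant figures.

P ≈ 266 hPa

Scale height: H = RT/g = 287 × 260 / 9.797 = 7616.6 m.
Barometric formula: P = P₀ exp(−z/H).
z/H = 10230/7616.6 = 1.3431; exp(−1.3431) = 0.26104.
P = 1020 × 0.26104 = 266.26 hPa.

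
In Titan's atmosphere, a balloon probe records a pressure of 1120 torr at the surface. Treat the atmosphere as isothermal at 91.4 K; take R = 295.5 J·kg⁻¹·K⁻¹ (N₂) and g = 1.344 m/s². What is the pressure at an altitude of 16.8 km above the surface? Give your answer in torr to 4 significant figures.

P ≈ 485.5 torr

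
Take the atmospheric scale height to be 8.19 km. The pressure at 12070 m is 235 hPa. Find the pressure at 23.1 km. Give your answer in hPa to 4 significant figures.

Between two levels, P₂ = P₁ exp(−Δz/H) with Δz = z₂ − z₁.
Δz = 23100 − 12070 = 11030 m; Δz/H = 11030/8190.0 = 1.3468.
P₂ = 235 × exp(−1.3468) = 235 × 0.26007 = 61.116 hPa.

P ≈ 61.12 hPa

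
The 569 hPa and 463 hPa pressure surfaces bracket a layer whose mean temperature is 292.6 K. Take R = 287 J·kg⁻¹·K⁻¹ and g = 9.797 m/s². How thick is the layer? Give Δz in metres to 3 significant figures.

Δz ≈ 1770 m

Hypsometric equation: Δz = (R T̄/g) ln(P₁/P₂).
R T̄/g = 287 × 292.6 / 9.797 = 8571.6 m.
ln(569/463) = ln(1.2289) = 0.20612.
Δz = 8571.6 × 0.20612 = 1766.8 m.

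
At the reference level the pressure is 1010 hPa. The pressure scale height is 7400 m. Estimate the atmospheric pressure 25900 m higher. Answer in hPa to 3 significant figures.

Barometric formula: P = P₀ exp(−z/H).
z/H = 25900/7400.0 = 3.5000; exp(−3.5000) = 0.030197.
P = 1010 × 0.030197 = 30.499 hPa.

P ≈ 30.5 hPa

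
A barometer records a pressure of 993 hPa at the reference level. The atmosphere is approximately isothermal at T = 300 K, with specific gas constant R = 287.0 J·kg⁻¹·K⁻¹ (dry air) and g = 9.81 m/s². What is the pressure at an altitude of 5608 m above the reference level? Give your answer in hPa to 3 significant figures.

Scale height: H = RT/g = 287.0 × 300 / 9.81 = 8776.8 m.
Barometric formula: P = P₀ exp(−z/H).
z/H = 5608.0/8776.8 = 0.63896; exp(−0.63896) = 0.52784.
P = 993 × 0.52784 = 524.15 hPa.

P ≈ 524 hPa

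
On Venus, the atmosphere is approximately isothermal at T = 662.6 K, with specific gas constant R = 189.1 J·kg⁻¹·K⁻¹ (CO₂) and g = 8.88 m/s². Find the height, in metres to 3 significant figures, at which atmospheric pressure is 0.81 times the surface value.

z ≈ 2970 m

Scale height: H = RT/g = 189.1 × 662.6 / 8.88 = 14110 m.
Set P/P₀ = exp(−z/H) = 0.81, so z = −H ln(0.81).
−ln(0.81) = 0.21072; z = 14110 × 0.21072 = 2973.3 m.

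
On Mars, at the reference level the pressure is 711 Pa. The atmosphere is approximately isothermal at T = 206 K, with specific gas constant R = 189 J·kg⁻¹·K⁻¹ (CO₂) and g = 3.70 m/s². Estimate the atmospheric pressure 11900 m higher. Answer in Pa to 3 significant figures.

P ≈ 229 Pa

Scale height: H = RT/g = 189 × 206 / 3.70 = 10523 m.
Barometric formula: P = P₀ exp(−z/H).
z/H = 11900/10523 = 1.1309; exp(−1.1309) = 0.32274.
P = 711 × 0.32274 = 229.47 Pa.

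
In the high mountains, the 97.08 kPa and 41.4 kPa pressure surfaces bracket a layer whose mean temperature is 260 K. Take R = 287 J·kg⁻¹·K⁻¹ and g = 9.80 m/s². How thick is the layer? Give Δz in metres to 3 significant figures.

Hypsometric equation: Δz = (R T̄/g) ln(P₁/P₂).
R T̄/g = 287 × 260 / 9.80 = 7614.3 m.
ln(97.08/41.4) = ln(2.3449) = 0.85224.
Δz = 7614.3 × 0.85224 = 6489.2 m.

Δz ≈ 6490 m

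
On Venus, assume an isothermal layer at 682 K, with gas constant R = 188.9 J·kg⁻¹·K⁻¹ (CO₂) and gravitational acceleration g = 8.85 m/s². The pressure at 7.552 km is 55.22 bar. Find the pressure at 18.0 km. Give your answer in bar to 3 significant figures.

P ≈ 26.9 bar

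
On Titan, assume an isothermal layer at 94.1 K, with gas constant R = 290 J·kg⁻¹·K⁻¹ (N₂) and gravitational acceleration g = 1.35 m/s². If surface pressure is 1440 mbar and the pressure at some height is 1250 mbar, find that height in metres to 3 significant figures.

z ≈ 2860 m

Scale height: H = RT/g = 290 × 94.1 / 1.35 = 20214 m.
Invert the barometric formula: z = H ln(P₀/P).
P₀/P = 1440/1250 = 1.1520; ln(1.1520) = 0.14150.
z = 20214 × 0.14150 = 2860.3 m.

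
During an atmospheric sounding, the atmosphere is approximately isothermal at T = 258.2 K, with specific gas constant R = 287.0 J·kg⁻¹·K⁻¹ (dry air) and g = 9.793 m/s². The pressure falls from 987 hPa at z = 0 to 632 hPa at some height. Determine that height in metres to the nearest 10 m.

Scale height: H = RT/g = 287.0 × 258.2 / 9.793 = 7567.0 m.
Invert the barometric formula: z = H ln(P₀/P).
P₀/P = 987/632 = 1.5617; ln(1.5617) = 0.44577.
z = 7567.0 × 0.44577 = 3373.1 m.

z ≈ 3370 m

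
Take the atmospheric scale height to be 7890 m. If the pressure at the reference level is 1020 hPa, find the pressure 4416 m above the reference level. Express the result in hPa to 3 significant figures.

Barometric formula: P = P₀ exp(−z/H).
z/H = 4416.0/7890.0 = 0.55970; exp(−0.55970) = 0.57138.
P = 1020 × 0.57138 = 582.81 hPa.

P ≈ 583 hPa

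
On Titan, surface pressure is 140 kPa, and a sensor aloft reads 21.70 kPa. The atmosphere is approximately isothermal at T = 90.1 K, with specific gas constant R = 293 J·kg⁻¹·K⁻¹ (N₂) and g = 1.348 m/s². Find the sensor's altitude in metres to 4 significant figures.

Scale height: H = RT/g = 293 × 90.1 / 1.348 = 19584 m.
Invert the barometric formula: z = H ln(P₀/P).
P₀/P = 140/21.70 = 6.4516; ln(6.4516) = 1.8643.
z = 19584 × 1.8643 = 36510 m.

z ≈ 36510 m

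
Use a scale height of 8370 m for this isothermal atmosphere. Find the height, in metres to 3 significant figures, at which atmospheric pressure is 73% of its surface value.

Set P/P₀ = exp(−z/H) = 0.73, so z = −H ln(0.73).
−ln(0.73) = 0.31471; z = 8370.0 × 0.31471 = 2634.1 m.

z ≈ 2630 m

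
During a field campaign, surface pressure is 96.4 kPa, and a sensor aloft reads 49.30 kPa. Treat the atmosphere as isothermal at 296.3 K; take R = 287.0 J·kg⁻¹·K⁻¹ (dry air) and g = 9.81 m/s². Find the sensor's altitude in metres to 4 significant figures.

Scale height: H = RT/g = 287.0 × 296.3 / 9.81 = 8668.5 m.
Invert the barometric formula: z = H ln(P₀/P).
P₀/P = 96.4/49.30 = 1.9554; ln(1.9554) = 0.67059.
z = 8668.5 × 0.67059 = 5813.0 m.

z ≈ 5813 m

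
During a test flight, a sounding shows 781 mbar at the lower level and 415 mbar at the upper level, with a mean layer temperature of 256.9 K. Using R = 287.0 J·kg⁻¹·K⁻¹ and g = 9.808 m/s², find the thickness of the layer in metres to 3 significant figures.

Hypsometric equation: Δz = (R T̄/g) ln(P₁/P₂).
R T̄/g = 287.0 × 256.9 / 9.808 = 7517.4 m.
ln(781/415) = ln(1.8819) = 0.63228.
Δz = 7517.4 × 0.63228 = 4753.1 m.

Δz ≈ 4750 m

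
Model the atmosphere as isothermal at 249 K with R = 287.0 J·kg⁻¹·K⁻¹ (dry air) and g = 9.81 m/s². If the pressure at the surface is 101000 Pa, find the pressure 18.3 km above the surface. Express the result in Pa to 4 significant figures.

Scale height: H = RT/g = 287.0 × 249 / 9.81 = 7284.7 m.
Barometric formula: P = P₀ exp(−z/H).
z/H = 18300/7284.7 = 2.5121; exp(−2.5121) = 0.081098.
P = 101000 × 0.081098 = 8190.9 Pa.

P ≈ 8191 Pa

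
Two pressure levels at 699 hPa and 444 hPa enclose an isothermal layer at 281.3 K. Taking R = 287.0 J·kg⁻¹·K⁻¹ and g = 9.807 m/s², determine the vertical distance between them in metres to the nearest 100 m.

Hypsometric equation: Δz = (R T̄/g) ln(P₁/P₂).
R T̄/g = 287.0 × 281.3 / 9.807 = 8232.2 m.
ln(699/444) = ln(1.5743) = 0.45381.
Δz = 8232.2 × 0.45381 = 3735.9 m.

Δz ≈ 3700 m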